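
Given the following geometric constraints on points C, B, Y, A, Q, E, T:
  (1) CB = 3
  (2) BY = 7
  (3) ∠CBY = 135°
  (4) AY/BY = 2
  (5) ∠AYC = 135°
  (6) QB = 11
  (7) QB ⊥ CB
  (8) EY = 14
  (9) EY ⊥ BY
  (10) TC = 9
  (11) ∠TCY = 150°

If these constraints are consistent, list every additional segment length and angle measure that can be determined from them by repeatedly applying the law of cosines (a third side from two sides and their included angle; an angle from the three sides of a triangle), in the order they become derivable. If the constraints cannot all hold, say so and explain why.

The constraints are consistent. Derivable facts, in order:
After 1 step:
- BE = 7·√5
- CQ = √130
- CY ≈ 9.36
After 2 steps:
- CA ≈ 21.66
- YT ≈ 17.74
- ∠BCQ = 74.74°
- ∠BCY = 31.91°
- ∠BEY = 26.57°
- ∠BQC = 15.26°
- ∠BYC = 13.09°
- ∠EBY = 63.43°
After 3 steps:
- ∠ACY = 27.2°
- ∠CAY = 17.8°
- ∠CTY = 15.3°
- ∠CYT = 14.7°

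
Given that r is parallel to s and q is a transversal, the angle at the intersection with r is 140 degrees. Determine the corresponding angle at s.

Corresponding angles formed by parallel lines and a transversal are equal.
The given angle is 140 degrees.
The corresponding angle = 140 degrees.

140 degrees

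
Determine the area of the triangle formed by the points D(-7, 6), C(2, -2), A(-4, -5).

The Shoelace formula computes the area from vertex coordinates by summing cross products.
For vertices (-7,6), (2,-2), (-4,-5):
Signed sum = -7*-2 - 2*6 + 2*-5 - -4*-2 + -4*6 - -7*-5
= 2 + -18 + -59 = -75
Area = (1/2)|-75| = 75/2.

75/2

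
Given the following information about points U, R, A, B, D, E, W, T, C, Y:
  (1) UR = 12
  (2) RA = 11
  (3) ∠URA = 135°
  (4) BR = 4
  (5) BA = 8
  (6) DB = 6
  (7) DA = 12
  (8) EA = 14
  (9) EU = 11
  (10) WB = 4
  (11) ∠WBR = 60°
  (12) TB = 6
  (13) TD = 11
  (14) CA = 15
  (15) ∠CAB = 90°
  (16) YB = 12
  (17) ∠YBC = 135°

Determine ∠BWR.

Step 1: By the law of cosines on triangle WBR: WR² = 4² + 4² − 2·4·4·cos(60°) = 16, so WR = 4.
Step 2: By the inverse law of cosines on triangle BWR: cos(∠BWR) = (4² + 4² − 4²) / (2·4·4) = 16/32 = 0.5, so ∠BWR = 60°.

Therefore, the measure of angle ∠BWR = 60°.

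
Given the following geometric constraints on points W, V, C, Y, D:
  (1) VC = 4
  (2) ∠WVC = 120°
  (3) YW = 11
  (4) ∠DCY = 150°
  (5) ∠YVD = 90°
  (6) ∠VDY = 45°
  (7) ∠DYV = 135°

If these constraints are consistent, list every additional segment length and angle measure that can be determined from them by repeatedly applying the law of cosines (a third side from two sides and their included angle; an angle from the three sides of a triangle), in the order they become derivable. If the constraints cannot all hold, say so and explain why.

These constraints are not satisfiable: (5), (6) and (7) are the three interior angles of triangle YVD, which must sum to 180°, but 90° + 45° + 135° = 270°. No planar figure meets all of them, so nothing further can be derived.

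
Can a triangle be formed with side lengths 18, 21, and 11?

For three segments to close into a triangle, no single side can be as long as the other two combined.
The longest side is 21, and 11 + 18 = 29 > 21.
A triangle can be formed.

Yes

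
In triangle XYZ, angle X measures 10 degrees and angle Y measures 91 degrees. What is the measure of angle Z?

Let angle Z = x. Then 10 + 91 + x = 180.
x = 180 - 101 = 79 degrees.

79 degrees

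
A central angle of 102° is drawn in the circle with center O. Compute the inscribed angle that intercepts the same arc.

By the inscribed angle theorem, the inscribed angle is half the central angle.
Inscribed angle = 102° / 2 = 51°

51°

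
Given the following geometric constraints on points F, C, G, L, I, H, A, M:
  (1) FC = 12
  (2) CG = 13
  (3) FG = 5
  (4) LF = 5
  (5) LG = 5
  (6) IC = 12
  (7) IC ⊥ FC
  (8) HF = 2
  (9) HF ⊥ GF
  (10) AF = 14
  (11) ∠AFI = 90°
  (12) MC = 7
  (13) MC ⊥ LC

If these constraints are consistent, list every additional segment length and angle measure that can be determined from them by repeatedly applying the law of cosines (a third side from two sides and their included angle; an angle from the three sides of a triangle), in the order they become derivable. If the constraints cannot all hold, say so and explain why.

The constraints are consistent. Derivable facts, in order:
After 1 step:
- FI = 12·√2
- GH = √29
- ∠CFG = 90°
- ∠CGF = 67.38°
- ∠FCG = 22.62°
- ∠FGL = 60°
- ∠FLG = 60°
- ∠GFL = 60°
After 2 steps:
- IA = 22
- ∠CFI = 45°
- ∠CIF = 45°
- ∠FGH = 21.8°
- ∠FHG = 68.2°
After 3 steps:
- ∠AIF = 39.52°
- ∠FAI = 50.48°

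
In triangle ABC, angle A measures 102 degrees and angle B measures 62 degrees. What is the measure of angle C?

The interior angles sum to 180°: angle C = 180 - 102 - 62 = 16°.
The triangle is obtuse (angles 102°, 62°, 16°).

16 degrees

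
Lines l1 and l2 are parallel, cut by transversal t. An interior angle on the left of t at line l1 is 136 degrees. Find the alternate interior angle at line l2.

Alternate interior angles lie on opposite sides of the transversal, between the parallel lines.
By the alternate interior angle theorem, they are equal: 136 degrees.

136 degrees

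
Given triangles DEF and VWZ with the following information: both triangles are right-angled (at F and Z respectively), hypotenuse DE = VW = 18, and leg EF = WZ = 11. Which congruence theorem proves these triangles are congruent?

The given information provides:
both triangles are right-angled (at F and Z respectively), hypotenuse DE = VW = 18, and leg EF = WZ = 11
This matches the HL congruence theorem.
The hypotenuse and one leg of two right triangles are equal (Hypotenuse-Leg).

HL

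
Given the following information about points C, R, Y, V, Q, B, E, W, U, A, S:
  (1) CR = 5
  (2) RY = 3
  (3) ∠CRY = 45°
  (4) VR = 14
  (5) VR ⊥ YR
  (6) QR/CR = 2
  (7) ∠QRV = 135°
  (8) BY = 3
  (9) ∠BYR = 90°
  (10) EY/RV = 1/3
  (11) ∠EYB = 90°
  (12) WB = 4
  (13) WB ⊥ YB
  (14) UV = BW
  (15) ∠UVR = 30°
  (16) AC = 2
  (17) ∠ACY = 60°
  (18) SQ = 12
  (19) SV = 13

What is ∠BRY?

Step 1: By the law of cosines on triangle RYB: RB² = 3² + 3² − 2·3·3·cos(90°) = 18, so RB = 3·√2.
Step 2: By the inverse law of cosines on triangle BRY: cos(∠BRY) = ((3·√2)² + 3² − 3²) / (2·3·√2·3) = 18/25.46 = 0.7071, so ∠BRY = 45°.

Therefore, the measure of angle ∠BRY = 45°.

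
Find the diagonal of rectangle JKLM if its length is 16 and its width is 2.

A rectangle's diagonal splits it into two right triangles, with the diagonal as the hypotenuse.
By the Pythagorean theorem, d^2 = 16^2 + 2^2 = 260.
Therefore d = sqrt(260) = 2*sqrt(65).

2*sqrt(65)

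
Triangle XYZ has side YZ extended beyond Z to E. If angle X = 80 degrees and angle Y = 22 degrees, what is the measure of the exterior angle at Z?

By the exterior angle theorem, an exterior angle of a triangle equals the sum of the two remote interior angles.
Exterior angle = angle X + angle Y
Exterior angle = 80 + 22 = 102 degrees

102 degrees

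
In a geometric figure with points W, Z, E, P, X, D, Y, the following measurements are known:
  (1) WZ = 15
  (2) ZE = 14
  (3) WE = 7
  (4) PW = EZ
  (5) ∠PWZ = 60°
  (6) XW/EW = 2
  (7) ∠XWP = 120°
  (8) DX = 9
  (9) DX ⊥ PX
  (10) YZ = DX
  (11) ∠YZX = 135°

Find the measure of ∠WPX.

From the given relations: PW = EZ = 14; XW = 2·EW = 2·7 = 14.
Step 1: By the law of cosines on triangle PWX: PX² = 14² + 14² − 2·14·14·cos(120°) = 588, so PX = 14·√3.
Step 2: By the inverse law of cosines on triangle WPX: cos(∠WPX) = (14² + (14·√3)² − 14²) / (2·14·14·√3) = 588/678.96 = 0.866, so ∠WPX = 30°.

Therefore, the measure of angle ∠WPX = 30°.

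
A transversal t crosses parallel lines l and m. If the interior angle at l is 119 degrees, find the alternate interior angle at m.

Alternate interior angles formed by parallel lines and a transversal are equal.
The given angle is 119 degrees.
The alternate interior angle = 119 degrees.

119 degrees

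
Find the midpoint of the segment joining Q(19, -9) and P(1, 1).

The midpoint is the point halfway along the segment.
Move half the horizontal distance: 19 + (1 - 19)/2 = 19 + -18/2 = 10
Move half the vertical distance: -9 + (1 - -9)/2 = -9 + 10/2 = -4
Midpoint = (10, -4)

(10, -4)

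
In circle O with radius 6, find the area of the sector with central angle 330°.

Sector area = πr² × θ/360
= π × 6² × 11/12
= π × 36 × 11/12
= 33*pi

33*pi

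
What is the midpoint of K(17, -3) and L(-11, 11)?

The midpoint is the average of the coordinates:
x: (17 + -11)/2 = 3
y: (-3 + 11)/2 = 4
Midpoint = (3, 4)

(3, 4)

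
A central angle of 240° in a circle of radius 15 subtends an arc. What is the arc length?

Arc length = 2π(15)(2/3) = 20*pi

20*pi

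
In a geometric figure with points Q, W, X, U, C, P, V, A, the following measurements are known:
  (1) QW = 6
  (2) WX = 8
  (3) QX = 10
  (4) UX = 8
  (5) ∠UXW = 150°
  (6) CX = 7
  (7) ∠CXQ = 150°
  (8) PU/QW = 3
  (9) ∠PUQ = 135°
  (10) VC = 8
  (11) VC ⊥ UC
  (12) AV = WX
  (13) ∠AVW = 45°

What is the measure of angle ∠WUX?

Step 1: By the law of cosines on triangle UXW: UW² = 8² + 8² − 2·8·8·cos(150°) = 238.85, so UW ≈ 15.45.
Step 2: By the inverse law of cosines on triangle WUX: cos(∠WUX) = (15.45² + 8² − 8²) / (2·15.45·8) = 238.85/247.28 = 0.9659, so ∠WUX = 15°.

Therefore, the measure of angle ∠WUX = 15°.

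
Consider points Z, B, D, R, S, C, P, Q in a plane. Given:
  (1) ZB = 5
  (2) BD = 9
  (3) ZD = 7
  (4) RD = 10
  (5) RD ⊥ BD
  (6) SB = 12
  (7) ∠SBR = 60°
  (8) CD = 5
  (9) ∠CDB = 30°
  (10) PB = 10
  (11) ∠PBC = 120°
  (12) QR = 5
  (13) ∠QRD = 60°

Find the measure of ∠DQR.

Step 1: By the law of cosines on triangle QRD: QD² = 5² + 10² − 2·5·10·cos(60°) = 75, so QD = 5·√3.
Step 2: By the inverse law of cosines on triangle DQR: cos(∠DQR) = ((5·√3)² + 5² − 10²) / (2·5·√3·5) = 0/86.6 = 0, so ∠DQR = 90°.

Therefore, the measure of angle ∠DQR = 90°.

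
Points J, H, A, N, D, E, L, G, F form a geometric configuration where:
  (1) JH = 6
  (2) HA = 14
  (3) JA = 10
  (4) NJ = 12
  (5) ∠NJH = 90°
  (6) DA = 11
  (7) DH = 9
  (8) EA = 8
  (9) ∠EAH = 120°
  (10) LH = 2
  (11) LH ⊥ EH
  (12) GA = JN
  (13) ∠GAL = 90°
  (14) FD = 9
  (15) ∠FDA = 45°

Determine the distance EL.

Step 1: By the law of cosines on triangle EAH: EH² = 8² + 14² − 2·8·14·cos(120°) = 372, so EH = 2·√93.
Step 2: By the law of cosines on triangle EHL: EL² = (2·√93)² + 2² − 2·2·√93·2·cos(90°) = 376, so EL = 2·√94.

Therefore, the length of EL = 2·√94.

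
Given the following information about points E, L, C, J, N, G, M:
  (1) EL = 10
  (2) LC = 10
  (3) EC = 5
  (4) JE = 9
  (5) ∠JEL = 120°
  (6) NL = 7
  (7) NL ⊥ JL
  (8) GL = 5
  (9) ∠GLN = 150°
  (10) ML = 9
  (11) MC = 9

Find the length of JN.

Step 1: By the law of cosines on triangle LEJ: LJ² = 10² + 9² − 2·10·9·cos(120°) = 271, so LJ ≈ 16.46.
Step 2: By the law of cosines on triangle JLN: JN² = 16.46² + 7² − 2·16.46·7·cos(90°) = 320, so JN = 8·√5.

Therefore, the length of JN = 8·√5.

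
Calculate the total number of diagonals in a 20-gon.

Total line segments between 20 vertices = C(20,2) = 190.
Subtract the 20 sides: 190 - 20 = 170 diagonals.

170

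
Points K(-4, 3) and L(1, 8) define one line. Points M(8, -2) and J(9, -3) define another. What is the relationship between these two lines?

Slope of line 1: m1 = (8 - 3)/(1 - -4) = 5/5 = 1
Slope of line 2: m2 = (-3 - -2)/(9 - 8) = -1/1 = -1
m1 * m2 = -1, so perpendicular.

Perpendicular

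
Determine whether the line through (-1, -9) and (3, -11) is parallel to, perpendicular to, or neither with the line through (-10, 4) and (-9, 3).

Slope of line 1: m1 = (-11 - -9)/(3 - -1) = -2/4 = -1/2
Slope of line 2: m2 = (3 - 4)/(-9 - -10) = -1/1 = -1
m1 != m2 and m1*m2 = 1/2 != -1. Neither.

Neither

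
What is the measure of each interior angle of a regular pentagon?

Each interior angle of a regular n-gon is (n - 2) * 180 / n.
For n = 5: (5 - 2) * 180 / 5 = 540/5 = 108 degrees.

108 degrees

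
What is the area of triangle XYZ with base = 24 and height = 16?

A triangle's area is half the area of a rectangle with the same base and height.
Area = (1/2) * 24 * 16 = 192.

192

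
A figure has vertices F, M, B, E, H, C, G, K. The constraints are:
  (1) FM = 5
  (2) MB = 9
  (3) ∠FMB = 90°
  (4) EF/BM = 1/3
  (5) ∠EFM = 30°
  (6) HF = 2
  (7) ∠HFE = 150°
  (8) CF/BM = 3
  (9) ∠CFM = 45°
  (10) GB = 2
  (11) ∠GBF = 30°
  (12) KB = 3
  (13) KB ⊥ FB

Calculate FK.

Step 1: By the law of cosines on triangle BMF: BF² = 9² + 5² − 2·9·5·cos(90°) = 106, so BF = √106.
Step 2: By the law of cosines on triangle FBK: FK² = √106² + 3² − 2·√106·3·cos(90°) = 115, so FK = √115.

Therefore, the length of FK = √115.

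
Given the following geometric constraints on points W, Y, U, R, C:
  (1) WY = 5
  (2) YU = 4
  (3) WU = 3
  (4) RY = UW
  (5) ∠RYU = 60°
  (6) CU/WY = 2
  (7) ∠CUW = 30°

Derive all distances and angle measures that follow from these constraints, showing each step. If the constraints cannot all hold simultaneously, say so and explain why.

The constraints are consistent.

From the given relations:
  RY = UW = 3
  CU = 2·WY = 2·5 = 10

Step 1: From WU = 3, UC = 10, and ∠WUC = 30°, by the law of cosines:
  WC² = WU² + UC² - 2·WU·UC·cos(30°) = 9 + 100 - 51.96 = 57.04
  WC ≈ 7.55

Step 2: From UY = 4, YR = 3, and ∠UYR = 60°, by the law of cosines:
  UR² = UY² + YR² - 2·UY·YR·cos(60°) = 16 + 9 - 12 = 13
  UR = √13

Step 3: From WU = 3, WY = 5, UY = 4, by the inverse law of cosines:
  cos(∠UWY) = (WU² + WY² - UY²) / (2·WU·WY)
  ∠UWY = 53.13°

Step 4: From YU = 4, YW = 5, UW = 3, by the inverse law of cosines:
  cos(∠UYW) = (YU² + YW² - UW²) / (2·YU·YW)
  ∠UYW = 36.87°

Step 5: From UW = 3, UY = 4, WY = 5, by the inverse law of cosines:
  cos(∠WUY) = (UW² + UY² - WY²) / (2·UW·UY)
  ∠WUY = 90°

Step 6: From WC = 7.55, WU = 3, CU = 10, by the inverse law of cosines:
  cos(∠CWU) = (WC² + WU² - CU²) / (2·WC·WU)
  ∠CWU = 138.54°

Step 7: From UR = √13, UY = 4, RY = 3, by the inverse law of cosines:
  cos(∠RUY) = (UR² + UY² - RY²) / (2·UR·UY)
  ∠RUY = 46.1°

Step 8: From RU = √13, RY = 3, UY = 4, by the inverse law of cosines:
  cos(∠URY) = (RU² + RY² - UY²) / (2·RU·RY)
  ∠URY = 73.9°

Step 9: From CU = 10, CW = 7.55, UW = 3, by the inverse law of cosines:
  cos(∠UCW) = (CU² + CW² - UW²) / (2·CU·CW)
  ∠UCW = 11.46°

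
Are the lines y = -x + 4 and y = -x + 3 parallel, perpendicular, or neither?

Slope of line 1: m1 = -1
Slope of line 2: m2 = -1
Two lines are parallel if and only if they have equal slopes (or both are vertical).
Here m1 = m2 = -1, confirming the lines are parallel.

Parallel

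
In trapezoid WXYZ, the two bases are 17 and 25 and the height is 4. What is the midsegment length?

midsegment = (17 + 25) / 2 = 42 / 2 = 21

21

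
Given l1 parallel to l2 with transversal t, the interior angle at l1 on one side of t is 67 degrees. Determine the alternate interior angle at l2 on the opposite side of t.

Alternate interior angles lie on opposite sides of the transversal, between the parallel lines.
By the alternate interior angle theorem, they are equal: 67 degrees.

67 degrees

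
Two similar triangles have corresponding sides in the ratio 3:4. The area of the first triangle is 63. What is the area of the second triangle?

For similar figures, the area ratio equals the square of the side ratio.
Side ratio (the first triangle to the second triangle) = 3:4, so area ratio = 3^2:4^2 = 9:16.
If the area of the first triangle is 63, then the area of the second triangle = 63 * (16/9) = 112.

112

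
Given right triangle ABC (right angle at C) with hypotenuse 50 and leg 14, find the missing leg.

By the Pythagorean theorem: BC^2 = AB^2 - AC^2
BC^2 = 50^2 - 14^2 = 2500 - 196 = 2304
BC = sqrt(2304) = 48

48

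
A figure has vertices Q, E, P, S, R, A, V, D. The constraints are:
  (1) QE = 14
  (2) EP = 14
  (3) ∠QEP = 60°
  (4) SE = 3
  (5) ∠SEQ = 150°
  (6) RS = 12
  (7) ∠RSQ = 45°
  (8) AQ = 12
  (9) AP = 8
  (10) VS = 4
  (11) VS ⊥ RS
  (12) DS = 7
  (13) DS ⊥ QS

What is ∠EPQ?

Step 1: By the law of cosines on triangle PEQ: PQ² = 14² + 14² − 2·14·14·cos(60°) = 196, so PQ = 14.
Step 2: By the inverse law of cosines on triangle EPQ: cos(∠EPQ) = (14² + 14² − 14²) / (2·14·14) = 196/392 = 0.5, so ∠EPQ = 60°.

Therefore, the measure of angle ∠EPQ = 60°.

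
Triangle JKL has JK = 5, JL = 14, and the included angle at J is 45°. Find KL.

By the law of cosines: KL^2 = JK^2 + JL^2 - 2*JK*JL*cos(J)
KL^2 = 5^2 + 14^2 - 2*5*14*cos(45°)
KL^2 = 25 + 196 - 140*(sqrt(2)/2)
KL^2 = 221 - 70*sqrt(2)
KL = sqrt(221 - 70*sqrt(2))

sqrt(221 - 70*sqrt(2))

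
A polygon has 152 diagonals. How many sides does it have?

Using d = n(n - 3)/2, we solve 152 = n(n - 3)/2.
So n(n - 3) = 304.
Testing n = 19: 19 * 16 = 304 = 304. Correct.
The polygon has 19 sides.

19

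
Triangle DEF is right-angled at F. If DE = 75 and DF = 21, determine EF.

By the Pythagorean theorem: EF^2 = DE^2 - DF^2
EF^2 = 75^2 - 21^2 = 5625 - 441 = 5184
EF = sqrt(5184) = 72

72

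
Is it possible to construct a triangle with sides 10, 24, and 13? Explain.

The longest side is 24. The other two sides sum to 10 + 13 = 23.
Since 23 ≤ 24, the two shorter sides cannot reach around to close the triangle.

No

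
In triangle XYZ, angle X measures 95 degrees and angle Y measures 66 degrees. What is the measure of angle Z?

The interior angles sum to 180°: angle Z = 180 - 95 - 66 = 19°.
The triangle is obtuse (angles 95°, 66°, 19°).

19 degrees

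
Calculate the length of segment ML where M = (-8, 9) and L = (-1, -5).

d = sqrt((-1 - -8)^2 + (-5 - 9)^2)
d = sqrt(7^2 + -14^2)
d = sqrt(49 + 196)
d = sqrt(245) = 7*sqrt(5)

7*sqrt(5)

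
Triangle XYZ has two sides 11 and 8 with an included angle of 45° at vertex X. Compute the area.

Area = (1/2)(11)(8) sin(45°) = (1/2)(11)(8)(sqrt(2)/2) = 22*sqrt(2)

22*sqrt(2)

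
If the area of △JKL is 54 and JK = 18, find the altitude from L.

Rearranging the area formula Area = (1/2) * base * height:
height = 2 * Area / base = 2 * 54 / 18 = 6.

6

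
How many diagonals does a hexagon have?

Each of the 6 vertices connects to 3 non-adjacent vertices via diagonals.
Total connections = 6 × 3 = 18, but each diagonal is counted twice.
Number of diagonals = 18 / 2 = 9.

9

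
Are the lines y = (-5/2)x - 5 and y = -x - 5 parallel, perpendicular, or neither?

Slope of line 1: m1 = -5/2
Slope of line 2: m2 = -1
m1 != m2 (-5/2 != -1), so not parallel.
m1 * m2 = (-5/2) * (-1) = 5/2 != -1, so not perpendicular.
The lines are neither parallel nor perpendicular.

Neither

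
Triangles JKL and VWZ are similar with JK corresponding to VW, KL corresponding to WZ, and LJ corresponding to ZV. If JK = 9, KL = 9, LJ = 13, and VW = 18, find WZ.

k = 18/9 = 2. WZ = 2 * 9 = 18.

18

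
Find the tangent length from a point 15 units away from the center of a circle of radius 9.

Let T be the point of tangency. Then QT ⊥ MT (radius ⊥ tangent).
In right triangle QTM: QM² = QT² + MT²
15² = 9² + MT²
MT² = 144, MT = 12

12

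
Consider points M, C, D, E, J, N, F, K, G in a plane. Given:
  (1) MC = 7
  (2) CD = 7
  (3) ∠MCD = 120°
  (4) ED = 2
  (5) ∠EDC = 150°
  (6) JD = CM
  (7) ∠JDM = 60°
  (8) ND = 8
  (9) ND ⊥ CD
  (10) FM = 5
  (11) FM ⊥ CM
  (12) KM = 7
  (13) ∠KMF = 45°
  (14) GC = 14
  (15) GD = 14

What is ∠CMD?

Step 1: By the law of cosines on triangle MCD: MD² = 7² + 7² − 2·7·7·cos(120°) = 147, so MD = 7·√3.
Step 2: By the inverse law of cosines on triangle CMD: cos(∠CMD) = (7² + (7·√3)² − 7²) / (2·7·7·√3) = 147/169.74 = 0.866, so ∠CMD = 30°.

Therefore, the measure of angle ∠CMD = 30°.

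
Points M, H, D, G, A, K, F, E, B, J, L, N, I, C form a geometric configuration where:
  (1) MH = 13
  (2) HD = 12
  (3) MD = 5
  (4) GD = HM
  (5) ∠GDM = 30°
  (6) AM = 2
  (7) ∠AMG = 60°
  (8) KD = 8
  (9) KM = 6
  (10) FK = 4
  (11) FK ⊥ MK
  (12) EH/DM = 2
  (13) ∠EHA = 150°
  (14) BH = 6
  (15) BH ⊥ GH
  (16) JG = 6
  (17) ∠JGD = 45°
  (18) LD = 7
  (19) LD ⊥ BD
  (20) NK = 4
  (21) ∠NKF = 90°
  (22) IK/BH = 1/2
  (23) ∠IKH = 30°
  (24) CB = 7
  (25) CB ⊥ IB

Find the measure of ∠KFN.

Step 1: By the law of cosines on triangle FKN: FN² = 4² + 4² − 2·4·4·cos(90°) = 32, so FN = 4·√2.
Step 2: By the inverse law of cosines on triangle KFN: cos(∠KFN) = (4² + (4·√2)² − 4²) / (2·4·4·√2) = 32/45.25 = 0.7071, so ∠KFN = 45°.

Therefore, the measure of angle ∠KFN = 45°.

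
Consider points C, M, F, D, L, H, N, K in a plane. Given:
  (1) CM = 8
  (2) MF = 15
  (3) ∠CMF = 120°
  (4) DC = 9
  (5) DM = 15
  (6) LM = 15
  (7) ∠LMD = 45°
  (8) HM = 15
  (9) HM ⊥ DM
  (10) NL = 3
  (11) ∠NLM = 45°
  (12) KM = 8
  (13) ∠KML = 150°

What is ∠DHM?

Step 1: By the law of cosines on triangle HMD: HD² = 15² + 15² − 2·15·15·cos(90°) = 450, so HD = 15·√2.
Step 2: By the inverse law of cosines on triangle DHM: cos(∠DHM) = ((15·√2)² + 15² − 15²) / (2·15·√2·15) = 450/636.4 = 0.7071, so ∠DHM = 45°.

Therefore, the measure of angle ∠DHM = 45°.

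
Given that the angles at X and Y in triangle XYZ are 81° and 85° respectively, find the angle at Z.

Let angle Z = x. Then 81 + 85 + x = 180.
x = 180 - 166 = 14 degrees.

14 degrees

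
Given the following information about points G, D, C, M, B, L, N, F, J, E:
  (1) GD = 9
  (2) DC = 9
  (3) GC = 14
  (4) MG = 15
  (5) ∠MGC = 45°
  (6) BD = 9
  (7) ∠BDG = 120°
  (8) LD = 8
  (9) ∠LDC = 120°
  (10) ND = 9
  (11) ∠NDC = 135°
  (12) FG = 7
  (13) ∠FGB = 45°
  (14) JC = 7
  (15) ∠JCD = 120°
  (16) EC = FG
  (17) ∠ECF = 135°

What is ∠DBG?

Step 1: By the law of cosines on triangle BDG: BG² = 9² + 9² − 2·9·9·cos(120°) = 243, so BG = 9·√3.
Step 2: By the inverse law of cosines on triangle DBG: cos(∠DBG) = (9² + (9·√3)² − 9²) / (2·9·9·√3) = 243/280.59 = 0.866, so ∠DBG = 30°.

Therefore, the measure of angle ∠DBG = 30°.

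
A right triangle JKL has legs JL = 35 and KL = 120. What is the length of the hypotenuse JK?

JK = sqrt(35^2 + 120^2) = sqrt(15625) = 125

125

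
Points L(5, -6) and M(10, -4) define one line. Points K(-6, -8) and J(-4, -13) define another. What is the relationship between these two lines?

Slope of line 1: m1 = (-4 - -6)/(10 - 5) = 2/5 = 2/5
Slope of line 2: m2 = (-13 - -8)/(-4 - -6) = -5/2 = -5/2
m1 * m2 = -1, so perpendicular.

Perpendicular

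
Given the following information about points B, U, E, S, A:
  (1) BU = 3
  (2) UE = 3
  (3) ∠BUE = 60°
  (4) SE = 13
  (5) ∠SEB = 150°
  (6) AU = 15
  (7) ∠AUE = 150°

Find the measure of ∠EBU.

Step 1: By the law of cosines on triangle BUE: BE² = 3² + 3² − 2·3·3·cos(60°) = 9, so BE = 3.
Step 2: By the inverse law of cosines on triangle EBU: cos(∠EBU) = (3² + 3² − 3²) / (2·3·3) = 9/18 = 0.5, so ∠EBU = 60°.

Therefore, the measure of angle ∠EBU = 60°.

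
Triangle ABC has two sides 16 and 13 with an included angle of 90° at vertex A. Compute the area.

When two sides and the included angle are known, the area formula is (1/2)ab sin(C).
The height from one side to the opposite vertex is 13 sin(90°) = 13.
Area = (1/2) * 16 * 13 = 104.

104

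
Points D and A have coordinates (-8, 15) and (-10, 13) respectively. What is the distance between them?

d = sqrt((-10 - -8)^2 + (13 - 15)^2)
d = sqrt(-2^2 + -2^2)
d = sqrt(4 + 4)
d = sqrt(8) = 2*sqrt(2)

2*sqrt(2)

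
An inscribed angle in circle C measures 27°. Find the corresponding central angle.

The inscribed angle theorem states that a central angle is always twice any inscribed angle that subtends the same arc.
Since the inscribed angle is 27°, the central angle = 2 × 27° = 54°.

54°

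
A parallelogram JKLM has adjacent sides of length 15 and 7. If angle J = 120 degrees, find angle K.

In a parallelogram, consecutive angles are supplementary (sum to 180°).
angle K = 180 - angle J
angle K = 180 - 120
angle K = 60 degrees

60 degrees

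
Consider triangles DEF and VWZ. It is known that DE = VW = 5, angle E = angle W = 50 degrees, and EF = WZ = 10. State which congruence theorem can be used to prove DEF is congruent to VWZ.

Consider the given information: DE = VW = 5, angle E = angle W = 50 degrees, and EF = WZ = 10
This is not SSS or AAS: SSS requires all three pairs of sides, but we don't have that. AAS requires two angles and a non-included side.
The correct criterion is SAS. Two pairs of corresponding sides and the included angle are equal (Side-Angle-Side).

SAS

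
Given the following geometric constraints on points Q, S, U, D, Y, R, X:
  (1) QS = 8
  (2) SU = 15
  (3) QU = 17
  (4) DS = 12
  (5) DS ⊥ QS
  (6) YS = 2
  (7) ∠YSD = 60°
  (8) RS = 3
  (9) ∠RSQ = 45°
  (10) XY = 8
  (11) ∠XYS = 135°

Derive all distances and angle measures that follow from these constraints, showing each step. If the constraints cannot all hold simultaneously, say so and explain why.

The constraints are consistent.

Step 1: From QS = 8, SD = 12, and ∠QSD = 90°, by the law of cosines:
  QD² = QS² + SD² - 2·QS·SD·cos(90°) = 64 + 144 - 0 = 208
  QD = 4·√13

Step 2: From QS = 8, SR = 3, and ∠QSR = 45°, by the law of cosines:
  QR² = QS² + SR² - 2·QS·SR·cos(45°) = 64 + 9 - 33.94 = 39.06
  QR ≈ 6.25

Step 3: From SY = 2, YX = 8, and ∠SYX = 135°, by the law of cosines:
  SX² = SY² + YX² - 2·SY·YX·cos(135°) = 4 + 64 + 22.63 = 90.63
  SX ≈ 9.52

Step 4: From DS = 12, SY = 2, and ∠DSY = 60°, by the law of cosines:
  DY² = DS² + SY² - 2·DS·SY·cos(60°) = 144 + 4 - 24 = 124
  DY = 2·√31

Step 5: From QS = 8, QU = 17, SU = 15, by the inverse law of cosines:
  cos(∠SQU) = (QS² + QU² - SU²) / (2·QS·QU)
  ∠SQU = 61.93°

Step 6: From SQ = 8, SU = 15, QU = 17, by the inverse law of cosines:
  cos(∠QSU) = (SQ² + SU² - QU²) / (2·SQ·SU)
  ∠QSU = 90°

Step 7: From UQ = 17, US = 15, QS = 8, by the inverse law of cosines:
  cos(∠QUS) = (UQ² + US² - QS²) / (2·UQ·US)
  ∠QUS = 28.07°

Step 8: From QD = 4·√13, QS = 8, DS = 12, by the inverse law of cosines:
  cos(∠DQS) = (QD² + QS² - DS²) / (2·QD·QS)
  ∠DQS = 56.31°

Step 9: From QR = 6.25, QS = 8, RS = 3, by the inverse law of cosines:
  cos(∠RQS) = (QR² + QS² - RS²) / (2·QR·QS)
  ∠RQS = 19.84°

Step 10: From SX = 9.52, SY = 2, XY = 8, by the inverse law of cosines:
  cos(∠XSY) = (SX² + SY² - XY²) / (2·SX·SY)
  ∠XSY = 36.46°

Step 11: From DQ = 4·√13, DS = 12, QS = 8, by the inverse law of cosines:
  cos(∠QDS) = (DQ² + DS² - QS²) / (2·DQ·DS)
  ∠QDS = 33.69°

Step 12: From DS = 12, DY = 2·√31, SY = 2, by the inverse law of cosines:
  cos(∠SDY) = (DS² + DY² - SY²) / (2·DS·DY)
  ∠SDY = 8.95°

Step 13: From YD = 2·√31, YS = 2, DS = 12, by the inverse law of cosines:
  cos(∠DYS) = (YD² + YS² - DS²) / (2·YD·YS)
  ∠DYS = 111.05°

Step 14: From RQ = 6.25, RS = 3, QS = 8, by the inverse law of cosines:
  cos(∠QRS) = (RQ² + RS² - QS²) / (2·RQ·RS)
  ∠QRS = 115.16°

Step 15: From XS = 9.52, XY = 8, SY = 2, by the inverse law of cosines:
  cos(∠SXY) = (XS² + XY² - SY²) / (2·XS·XY)
  ∠SXY = 8.54°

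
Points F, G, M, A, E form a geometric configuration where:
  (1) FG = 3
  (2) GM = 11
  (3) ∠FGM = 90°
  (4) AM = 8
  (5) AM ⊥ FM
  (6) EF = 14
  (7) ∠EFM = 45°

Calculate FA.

Step 1: By the law of cosines on triangle FGM: FM² = 3² + 11² − 2·3·11·cos(90°) = 130, so FM = √130.
Step 2: By the law of cosines on triangle FMA: FA² = √130² + 8² − 2·√130·8·cos(90°) = 194, so FA = √194.

Therefore, the length of FA = √194.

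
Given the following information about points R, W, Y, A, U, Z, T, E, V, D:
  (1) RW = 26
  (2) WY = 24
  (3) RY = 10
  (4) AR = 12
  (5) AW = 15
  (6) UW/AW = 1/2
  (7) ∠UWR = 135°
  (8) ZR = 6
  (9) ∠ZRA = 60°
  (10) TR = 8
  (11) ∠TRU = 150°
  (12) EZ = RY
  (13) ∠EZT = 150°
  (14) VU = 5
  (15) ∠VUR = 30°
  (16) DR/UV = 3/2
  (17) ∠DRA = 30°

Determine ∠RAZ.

Step 1: By the law of cosines on triangle ARZ: AZ² = 12² + 6² − 2·12·6·cos(60°) = 108, so AZ = 6·√3.
Step 2: By the inverse law of cosines on triangle RAZ: cos(∠RAZ) = (12² + (6·√3)² − 6²) / (2·12·6·√3) = 216/249.42 = 0.866, so ∠RAZ = 30°.

Therefore, the measure of angle ∠RAZ = 30°.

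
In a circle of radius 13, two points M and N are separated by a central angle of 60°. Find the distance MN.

Chord length = 2r sin(θ/2)
= 2 × 13 × sin(60°/2)
= 2 × 13 × sin(30°)
= 13

13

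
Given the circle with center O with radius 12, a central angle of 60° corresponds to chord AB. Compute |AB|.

Chord = 2(12) sin(30°) = 12

12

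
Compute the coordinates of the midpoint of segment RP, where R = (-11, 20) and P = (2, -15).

The midpoint is the average of the coordinates:
x: (-11 + 2)/2 = -9/2
y: (20 + -15)/2 = 5/2
Midpoint = (-9/2, 5/2)

(-9/2, 5/2)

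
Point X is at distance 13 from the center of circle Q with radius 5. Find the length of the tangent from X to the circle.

The tangent, radius, and line from the external point to the center form a right triangle.
The right angle is where the tangent meets the radius.
By the Pythagorean theorem: tangent² + 5² = 13²
tangent² = 169 - 25 = 144
tangent = 12

12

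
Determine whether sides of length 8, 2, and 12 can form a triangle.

No.
The triangle inequality is violated: 8 + 2 = 10 ≤ 12.
These lengths cannot form a triangle.

No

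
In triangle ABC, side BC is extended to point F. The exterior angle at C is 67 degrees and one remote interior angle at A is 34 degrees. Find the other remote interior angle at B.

The exterior angle theorem states that an exterior angle equals the sum of the two non-adjacent interior angles.
So 67 = 34 + angle B, which gives angle B = 67 - 34 = 33 degrees.

33 degrees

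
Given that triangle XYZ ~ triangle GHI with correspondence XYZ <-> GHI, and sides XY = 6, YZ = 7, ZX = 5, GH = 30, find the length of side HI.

Since the triangles are similar, the ratio of corresponding sides is constant.
Scale factor k = GH / XY = 30 / 6 = 5
HI = k * YZ = 5 * 7 = 35

35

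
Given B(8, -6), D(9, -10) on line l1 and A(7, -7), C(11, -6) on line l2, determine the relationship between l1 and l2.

Slope of line 1: m1 = (-10 - -6)/(9 - 8) = -4/1 = -4
Slope of line 2: m2 = (-6 - -7)/(11 - 7) = 1/4 = 1/4
m1 * m2 = (-4) * (1/4) = -1 = -1, so the lines are perpendicular.

Perpendicular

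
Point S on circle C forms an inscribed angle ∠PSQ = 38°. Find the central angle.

Central angle = 2 × 38° = 76° (inscribed angle theorem).

76°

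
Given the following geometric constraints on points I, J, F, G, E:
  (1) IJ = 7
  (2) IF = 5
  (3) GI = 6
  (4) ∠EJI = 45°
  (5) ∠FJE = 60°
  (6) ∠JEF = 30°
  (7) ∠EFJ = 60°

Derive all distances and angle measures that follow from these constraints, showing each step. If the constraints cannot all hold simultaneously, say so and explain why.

These constraints are not satisfiable: (5), (6) and (7) are the three interior angles of triangle FJE, which must sum to 180°, but 60° + 30° + 60° = 150°. No planar figure meets all of them, so nothing further can be derived.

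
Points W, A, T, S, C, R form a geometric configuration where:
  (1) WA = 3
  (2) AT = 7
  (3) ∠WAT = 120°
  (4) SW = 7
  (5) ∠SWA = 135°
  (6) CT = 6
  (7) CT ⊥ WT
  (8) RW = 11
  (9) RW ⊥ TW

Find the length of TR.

Step 1: By the law of cosines on triangle TAW: TW² = 7² + 3² − 2·7·3·cos(120°) = 79, so TW = √79.
Step 2: By the law of cosines on triangle TWR: TR² = √79² + 11² − 2·√79·11·cos(90°) = 200, so TR = 10·√2.

Therefore, the length of TR = 10·√2.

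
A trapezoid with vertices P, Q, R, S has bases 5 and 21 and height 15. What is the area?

A trapezoid's area equals the midsegment times the height.
The midsegment is (5 + 21) / 2 = 13.
Area = 13 * 15 = 195.

195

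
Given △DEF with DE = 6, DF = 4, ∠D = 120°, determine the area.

Area = (1/2)(6)(4) sin(120°) = (1/2)(6)(4)(sqrt(3)/2) = 6*sqrt(3)

6*sqrt(3)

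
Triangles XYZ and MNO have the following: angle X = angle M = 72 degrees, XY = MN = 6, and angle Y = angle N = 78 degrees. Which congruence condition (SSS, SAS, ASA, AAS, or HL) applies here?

The given information provides:
angle X = angle M = 72 degrees, XY = MN = 6, and angle Y = angle N = 78 degrees
This matches the ASA congruence theorem.
Two pairs of corresponding angles and the included side are equal (Angle-Side-Angle).

ASA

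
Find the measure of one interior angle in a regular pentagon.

Each interior angle of a regular n-gon is (n - 2) * 180 / n.
For n = 5: (5 - 2) * 180 / 5 = 540/5 = 108 degrees.

108 degrees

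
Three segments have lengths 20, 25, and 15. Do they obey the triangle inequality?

Sort the sides: 15, 20, 25.
It suffices to check that the sum of the two smallest exceeds the largest:
15 + 20 = 35 > 25. ✓
Yes, a valid triangle can be formed.

Yes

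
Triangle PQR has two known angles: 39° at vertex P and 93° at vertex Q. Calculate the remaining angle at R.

The interior angles sum to 180°: angle R = 180 - 39 - 93 = 48°.
The triangle is obtuse (angles 39°, 93°, 48°).

48 degrees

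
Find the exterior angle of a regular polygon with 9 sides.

Each exterior angle of a regular n-gon is 360 / n.
For n = 9: 360 / 9 = 40 degrees.

40 degrees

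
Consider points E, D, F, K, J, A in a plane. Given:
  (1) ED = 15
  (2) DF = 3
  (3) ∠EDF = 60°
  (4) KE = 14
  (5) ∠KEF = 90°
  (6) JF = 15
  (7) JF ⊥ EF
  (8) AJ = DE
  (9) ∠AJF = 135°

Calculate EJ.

Step 1: By the law of cosines on triangle EDF: EF² = 15² + 3² − 2·15·3·cos(60°) = 189, so EF = 3·√21.
Step 2: By the law of cosines on triangle EFJ: EJ² = (3·√21)² + 15² − 2·3·√21·15·cos(90°) = 414, so EJ = 3·√46.

Therefore, the length of EJ = 3·√46.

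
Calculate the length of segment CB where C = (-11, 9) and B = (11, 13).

d = sqrt((11 - -11)^2 + (13 - 9)^2)
d = sqrt(22^2 + 4^2)
d = sqrt(484 + 16)
d = sqrt(500) = 10*sqrt(5)

10*sqrt(5)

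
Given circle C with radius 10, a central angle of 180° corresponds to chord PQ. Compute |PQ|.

Chord length = 2r sin(θ/2)
= 2 × 10 × sin(180°/2)
= 2 × 10 × sin(90°)
= 20

20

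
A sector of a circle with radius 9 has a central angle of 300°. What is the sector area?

The full circle has area πr² = π(9)² = 81*pi.
The sector covers 300° out of 360°, a fraction of 5/6.
Sector area = 81*pi × 5/6 = 135*pi/2.

135*pi/2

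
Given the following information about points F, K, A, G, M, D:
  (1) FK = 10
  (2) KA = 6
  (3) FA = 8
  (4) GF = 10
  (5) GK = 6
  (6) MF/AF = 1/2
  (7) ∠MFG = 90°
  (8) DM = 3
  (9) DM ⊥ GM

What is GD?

From the given relations: MF = 1/2·AF = 1/2·8 = 4.
Step 1: By the law of cosines on triangle GFM: GM² = 10² + 4² − 2·10·4·cos(90°) = 116, so GM = 2·√29.
Step 2: By the law of cosines on triangle GMD: GD² = (2·√29)² + 3² − 2·2·√29·3·cos(90°) = 125, so GD = 5·√5.

Therefore, the length of GD = 5·√5.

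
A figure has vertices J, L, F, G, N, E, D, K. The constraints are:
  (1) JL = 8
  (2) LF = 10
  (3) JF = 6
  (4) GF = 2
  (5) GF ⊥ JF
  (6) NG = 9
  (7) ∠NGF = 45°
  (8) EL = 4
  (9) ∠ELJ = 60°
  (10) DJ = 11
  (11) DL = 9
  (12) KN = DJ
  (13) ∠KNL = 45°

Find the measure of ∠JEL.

Step 1: By the law of cosines on triangle ELJ: EJ² = 4² + 8² − 2·4·8·cos(60°) = 48, so EJ = 4·√3.
Step 2: By the inverse law of cosines on triangle JEL: cos(∠JEL) = ((4·√3)² + 4² − 8²) / (2·4·√3·4) = 0/55.43 = 0, so ∠JEL = 90°.

Therefore, the measure of angle ∠JEL = 90°.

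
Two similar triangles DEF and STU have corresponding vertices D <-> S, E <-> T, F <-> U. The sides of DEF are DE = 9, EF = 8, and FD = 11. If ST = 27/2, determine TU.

Since the triangles are similar, the ratio of corresponding sides is constant.
Scale factor k = ST / DE = 27/2 / 9 = 3/2
TU = k * EF = 3/2 * 8 = 12

12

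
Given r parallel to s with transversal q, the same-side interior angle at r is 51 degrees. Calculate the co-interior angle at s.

Co-interior (same-side interior) angles are between the parallel lines on the same side of the transversal.
Unlike corresponding or alternate interior angles, they are supplementary rather than equal.
So the angle = 180 - 51 = 129 degrees.

129 degrees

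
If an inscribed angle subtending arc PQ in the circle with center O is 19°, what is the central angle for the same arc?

Central angle = 2 × 19° = 38° (inscribed angle theorem).

38°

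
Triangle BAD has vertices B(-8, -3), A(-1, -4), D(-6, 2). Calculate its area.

Using the Shoelace formula for a triangle:
Area = (1/2)|x0(y1 - y2) + x1(y2 - y0) + x2(y0 - y1)|
Area = (1/2)|-8(-4 - 2) + -1(2 - -3) + -6(-3 - -4)|
Area = (1/2)|48 + -5 + -6|
Area = (1/2)|37|
Area = (1/2)(37)
Area = 37/2

37/2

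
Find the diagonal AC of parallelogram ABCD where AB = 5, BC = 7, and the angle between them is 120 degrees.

Law of cosines: d^2 = 5^2 + 7^2 - 2(5)(7)cos(120°) = 109, so d = sqrt(109).

sqrt(109)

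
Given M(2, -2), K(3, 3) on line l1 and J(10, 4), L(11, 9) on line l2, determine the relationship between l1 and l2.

Slope of line 1: m1 = (3 - -2)/(3 - 2) = 5/1 = 5
Slope of line 2: m2 = (9 - 4)/(11 - 10) = 5/1 = 5
Since m1 = m2 = 5, the lines are parallel.

Parallel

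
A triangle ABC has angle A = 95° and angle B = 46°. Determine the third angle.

angle C = 180 - 95 - 46 = 39 degrees.

39 degrees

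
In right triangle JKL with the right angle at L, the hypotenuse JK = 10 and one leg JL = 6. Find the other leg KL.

By the Pythagorean theorem: KL^2 = JK^2 - JL^2
KL^2 = 10^2 - 6^2 = 100 - 36 = 64
KL = sqrt(64) = 8

8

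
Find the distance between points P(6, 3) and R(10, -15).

d = sqrt((10 - 6)^2 + (-15 - 3)^2)
d = sqrt(4^2 + -18^2)
d = sqrt(16 + 324)
d = sqrt(340) = 2*sqrt(85)

2*sqrt(85)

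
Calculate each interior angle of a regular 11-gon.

Each interior angle of a regular n-gon is (n - 2) * 180 / n.
For n = 11: (11 - 2) * 180 / 11 = 1620/11 = 1620/11 degrees.

1620/11 degrees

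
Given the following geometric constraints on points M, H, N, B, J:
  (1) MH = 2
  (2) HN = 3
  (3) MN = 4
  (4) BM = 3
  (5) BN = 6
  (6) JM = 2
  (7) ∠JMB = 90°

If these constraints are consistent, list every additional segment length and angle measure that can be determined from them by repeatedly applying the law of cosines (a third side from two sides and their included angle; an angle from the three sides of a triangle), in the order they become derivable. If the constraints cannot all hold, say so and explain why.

The constraints are consistent. Derivable facts, in order:
After 1 step:
- BJ = √13
- ∠BMN = 117.28°
- ∠BNM = 26.38°
- ∠HMN = 46.57°
- ∠HNM = 28.96°
- ∠MBN = 36.34°
- ∠MHN = 104.48°
After 2 steps:
- ∠BJM = 56.31°
- ∠JBM = 33.69°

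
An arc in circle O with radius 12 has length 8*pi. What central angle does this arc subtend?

The full circumference is 2πr = 24*pi.
The arc is 8*pi / 24*pi = 1/3 of the full circle.
So the central angle = 1/3 × 360° = 120°.

120°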